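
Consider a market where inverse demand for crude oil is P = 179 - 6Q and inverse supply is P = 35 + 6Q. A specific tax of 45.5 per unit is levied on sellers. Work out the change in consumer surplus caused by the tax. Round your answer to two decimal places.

Pre-tax equilibrium: 179 - 6Q = 35 + 6Q gives Q* = 12, P* = 107.
A tax on sellers shifts supply up by 45.5: 179 - 6Q = 35 + 6Q + 45.5, so Q_t = 8.2083. Buyers pay P_b = 129.75; sellers receive P_s = P_b - 45.5 = 84.25.
CS falls from (1/2)(12)(72) = 432 to (1/2)(8.2083)(49.25) = 202.1302, a change of -229.8698.

-229.87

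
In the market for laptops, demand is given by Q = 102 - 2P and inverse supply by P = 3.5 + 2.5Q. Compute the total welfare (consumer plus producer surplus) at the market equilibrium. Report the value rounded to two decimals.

376.04

Rewriting demand in inverse form: P = 51 - 0.5Q.
Set 51 - 0.5Q = 3.5 + 2.5Q, which gives 47.5 = 3Q, so Q* = 15.8333 and P* = 51 - 0.5(15.8333) = 43.0833.
Total surplus is the full triangle between the curves from 0 to Q*: (1/2)(15.8333)(51 - 3.5) = 376.0417.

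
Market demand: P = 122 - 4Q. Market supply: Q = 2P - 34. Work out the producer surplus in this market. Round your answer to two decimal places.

Rewriting supply in inverse form: P = 17 + 0.5Q.
Set 122 - 4Q = 17 + 0.5Q, which gives 105 = 4.5Q, so Q* = 23.3333 and P* = 122 - 4(23.3333) = 28.6667.
The supply curve's price intercept is 17, so PS = (1/2)(Q*)(P* - 17) = (1/2)(23.3333)(11.6667) = 136.1111.

136.11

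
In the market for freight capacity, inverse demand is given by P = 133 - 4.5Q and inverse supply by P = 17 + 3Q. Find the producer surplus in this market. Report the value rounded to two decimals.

358.83

Equilibrium: 133 - 4.5Q = 17 + 3Q, so Q* = 15.4667 and P* = 63.4.
Producer surplus is the triangle above supply below P*: (1/2)(15.4667)(63.4 - 17) = (1/2)(15.4667)(46.4) = 358.8267.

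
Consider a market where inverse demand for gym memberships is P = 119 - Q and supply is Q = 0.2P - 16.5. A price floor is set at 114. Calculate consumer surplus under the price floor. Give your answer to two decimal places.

12.50

Rewriting supply in inverse form: P = 82.5 + 5Q.
Without the control, 119 - Q = 82.5 + 5Q so Q* = 6.0833 and P* = 112.9167.
At the floor price 114, quantity demanded is (119 - 114)/1 = 5; demand is the short side, so Q = 5 trades at P = 114.
CS is the triangle under demand above 114: (1/2)(5)(119 - 114) = 12.5.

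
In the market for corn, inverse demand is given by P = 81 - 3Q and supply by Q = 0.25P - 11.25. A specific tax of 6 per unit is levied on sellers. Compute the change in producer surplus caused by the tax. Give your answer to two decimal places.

Rewriting supply in inverse form: P = 45 + 4Q.
Pre-tax equilibrium: 81 - 3Q = 45 + 4Q gives Q* = 5.1429, P* = 65.5714.
With the tax, sellers need 6 more per unit: 81 - 3Q = 45 + 4Q + 6, so Q_t = 4.2857. Buyers pay P_b = 68.1429; sellers receive P_s = P_b - 6 = 62.1429.
PS falls from (1/2)(5.1429)(20.5714) = 52.898 to (1/2)(4.2857)(17.1429) = 36.7347, a change of -16.1633.

-16.16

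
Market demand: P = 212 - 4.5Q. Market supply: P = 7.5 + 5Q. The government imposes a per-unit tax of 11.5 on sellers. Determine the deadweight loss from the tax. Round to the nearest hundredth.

Pre-tax equilibrium: 212 - 4.5Q = 7.5 + 5Q gives Q* = 21.5263, P* = 115.1316.
With the tax, sellers need 11.5 more per unit: 212 - 4.5Q = 7.5 + 5Q + 11.5, so Q_t = 20.3158. Buyers pay P_b = 120.5789; sellers receive P_s = P_b - 11.5 = 109.0789.
Deadweight loss is the triangle between the curves from Q_t to Q*: (1/2)(21.5263 - 20.3158)(11.5) = 6.9605.

6.96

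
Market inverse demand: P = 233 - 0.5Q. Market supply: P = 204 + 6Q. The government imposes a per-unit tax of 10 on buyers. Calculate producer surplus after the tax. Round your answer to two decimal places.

Without the tax, 233 - 0.5Q = 204 + 6Q so Q* = 4.4615 and P* = 230.7692.
With the tax, buyers' net willingness to pay falls by 10: (233 - 10) - 0.5Q = 204 + 6Q, so Q_t = 2.9231. Buyers pay P_b = 231.5385; sellers receive P_s = P_b - 10 = 221.5385.
PS = (1/2)(Q_t)(P_s - 204) = (1/2)(2.9231)(17.5385) = 25.6331.

25.63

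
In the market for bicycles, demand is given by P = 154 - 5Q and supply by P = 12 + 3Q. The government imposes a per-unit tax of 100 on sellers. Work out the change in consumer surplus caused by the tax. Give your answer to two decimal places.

-718.75

Pre-tax equilibrium: 154 - 5Q = 12 + 3Q gives Q* = 17.75, P* = 65.25.
With the tax, sellers need 100 more per unit: 154 - 5Q = 12 + 3Q + 100, so Q_t = 5.25. Buyers pay P_b = 127.75; sellers receive P_s = P_b - 100 = 27.75.
CS falls from (1/2)(17.75)(88.75) = 787.6562 to (1/2)(5.25)(26.25) = 68.9062, a change of -718.75.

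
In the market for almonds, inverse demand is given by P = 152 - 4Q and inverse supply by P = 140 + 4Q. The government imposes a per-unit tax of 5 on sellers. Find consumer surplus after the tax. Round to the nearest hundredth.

1.53

Without the tax, 152 - 4Q = 140 + 4Q so Q* = 1.5 and P* = 146.
With the tax, sellers need 5 more per unit: 152 - 4Q = 140 + 4Q + 5, so Q_t = 0.875. Buyers pay P_b = 148.5; sellers receive P_s = P_b - 5 = 143.5.
CS = (1/2)(Q_t)(152 - P_b) = (1/2)(0.875)(3.5) = 1.5312.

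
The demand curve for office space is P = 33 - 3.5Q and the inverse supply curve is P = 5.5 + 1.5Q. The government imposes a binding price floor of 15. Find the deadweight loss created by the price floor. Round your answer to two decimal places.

Without the control, 33 - 3.5Q = 5.5 + 1.5Q so Q* = 5.5 and P* = 13.75.
At P = 15, buyers demand (33 - 15)/3.5 = 5.1429 while sellers would supply more, so the quantity traded is 5.1429 at price 15.
At Q = 5.1429 the demand price is 15 and the supply price is 13.2143. Deadweight loss is the triangle between the curves from 5.1429 to 5.5: (1/2)(15 - 13.2143)(5.5 - 5.1429) = 0.3189.

0.32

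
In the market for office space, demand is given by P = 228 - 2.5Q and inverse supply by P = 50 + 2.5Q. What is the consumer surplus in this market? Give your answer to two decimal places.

Setting demand equal to supply, 178 = 5Q, so Q* = 35.6 and P* = 139.
The demand choke price is 228, so CS = (1/2)(Q*)(228 - P*) = (1/2)(35.6)(89) = 1584.2.

1584.20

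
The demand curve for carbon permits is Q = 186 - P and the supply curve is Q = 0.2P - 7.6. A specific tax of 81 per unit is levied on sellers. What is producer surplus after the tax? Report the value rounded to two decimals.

Rewriting demand in inverse form: P = 186 - Q.
Rewriting supply in inverse form: P = 38 + 5Q.
Pre-tax equilibrium: 186 - Q = 38 + 5Q gives Q* = 24.6667, P* = 161.3333.
A tax on sellers shifts supply up by 81: 186 - Q = 38 + 5Q + 81, so Q_t = 11.1667. Buyers pay P_b = 174.8333; sellers receive P_s = P_b - 81 = 93.8333.
PS = (1/2)(Q_t)(P_s - 38) = (1/2)(11.1667)(55.8333) = 311.7361.

311.74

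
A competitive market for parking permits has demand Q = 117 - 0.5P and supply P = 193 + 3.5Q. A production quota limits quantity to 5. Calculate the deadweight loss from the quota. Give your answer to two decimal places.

Rewriting demand in inverse form: P = 234 - 2Q.
Unrestricted equilibrium: Q* = (234 - 193)/(2 + 3.5) = 7.4545.
At Q = 5 the demand price is 234 - 2(5) = 224 and the supply price is 193 + 3.5(5) = 210.5.
Deadweight loss is the triangle between the curves from 5 to 7.4545: (1/2)(224 - 210.5)(7.4545 - 5) = 16.5682.

16.57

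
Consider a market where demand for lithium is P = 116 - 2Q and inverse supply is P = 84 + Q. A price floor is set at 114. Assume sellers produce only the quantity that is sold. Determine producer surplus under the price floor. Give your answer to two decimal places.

29.50

Without the control, 116 - 2Q = 84 + Q so Q* = 10.6667 and P* = 94.6667.
At the floor price 114, quantity demanded is (116 - 114)/2 = 1; demand is the short side, so Q = 1 trades at P = 114.
The supply price at Q = 1 is 85. PS is the trapezoid between 114 and supply over [0, 1]: (1/2)[(114 - 84) + (114 - 85)](1) = 29.5.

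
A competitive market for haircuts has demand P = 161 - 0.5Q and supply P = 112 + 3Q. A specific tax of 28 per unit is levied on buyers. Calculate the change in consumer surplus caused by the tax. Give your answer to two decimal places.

-40.00

Pre-tax equilibrium: 161 - 0.5Q = 112 + 3Q gives Q* = 14, P* = 154.
With the tax, buyers' net willingness to pay falls by 28: (161 - 28) - 0.5Q = 112 + 3Q, so Q_t = 6. Buyers pay P_b = 158; sellers receive P_s = P_b - 28 = 130.
Consumers lose the trapezoid between P* and P_b out to Q_t plus the triangle from Q_t to Q*: change in CS = 9 - 49 = -40.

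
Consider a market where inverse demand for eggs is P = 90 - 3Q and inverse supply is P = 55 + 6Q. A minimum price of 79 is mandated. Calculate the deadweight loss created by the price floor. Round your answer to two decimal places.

Free-market equilibrium: 90 - 3Q = 55 + 6Q gives Q* = 3.8889, P* = 78.3333.
At the floor price 79, quantity demanded is (90 - 79)/3 = 3.6667; demand is the short side, so Q = 3.6667 trades at P = 79.
At Q = 3.6667 the demand price is 79 and the supply price is 77. Deadweight loss is the triangle between the curves from 3.6667 to 3.8889: (1/2)(79 - 77)(3.8889 - 3.6667) = 0.2222.

0.22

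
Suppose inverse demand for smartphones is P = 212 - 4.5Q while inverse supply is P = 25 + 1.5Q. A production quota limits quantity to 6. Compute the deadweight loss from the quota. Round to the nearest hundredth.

Without the quota, 212 - 4.5Q = 25 + 1.5Q gives Q* = 31.1667.
At Q = 6 the demand price is 212 - 4.5(6) = 185 and the supply price is 25 + 1.5(6) = 34.
Deadweight loss is the triangle between the curves from 6 to 31.1667: (1/2)(185 - 34)(31.1667 - 6) = 1900.0833.

1900.08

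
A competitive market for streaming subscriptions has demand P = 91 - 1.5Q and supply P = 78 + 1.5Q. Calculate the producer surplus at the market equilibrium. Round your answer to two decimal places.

Setting demand equal to supply, 13 = 3Q, so Q* = 4.3333 and P* = 84.5.
The supply curve's price intercept is 78, so PS = (1/2)(Q*)(P* - 78) = (1/2)(4.3333)(6.5) = 14.0833.

14.08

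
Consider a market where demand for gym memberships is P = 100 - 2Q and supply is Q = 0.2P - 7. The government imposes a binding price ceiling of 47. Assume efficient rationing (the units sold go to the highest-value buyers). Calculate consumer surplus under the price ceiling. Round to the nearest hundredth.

Rewriting supply in inverse form: P = 35 + 5Q.
Free-market equilibrium: 100 - 2Q = 35 + 5Q gives Q* = 9.2857, P* = 81.4286.
At P = 47, sellers supply (47 - 35)/5 = 2.4 while buyers want more, so the quantity traded is 2.4 at price 47.
The demand price at Q = 2.4 is 95.2. CS is the trapezoid between demand and 47 over [0, 2.4]: (1/2)[(100 - 47) + (95.2 - 47)](2.4) = 121.44.

121.44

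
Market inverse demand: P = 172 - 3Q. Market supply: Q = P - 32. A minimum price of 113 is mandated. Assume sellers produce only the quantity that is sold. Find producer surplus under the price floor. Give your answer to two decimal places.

1399.61

Rewriting supply in inverse form: P = 32 + Q.
Without the control, 172 - 3Q = 32 + Q so Q* = 35 and P* = 67.
At the floor price 113, quantity demanded is (172 - 113)/3 = 19.6667; demand is the short side, so Q = 19.6667 trades at P = 113.
The supply price at Q = 19.6667 is 51.6667. PS is the trapezoid between 113 and supply over [0, 19.6667]: (1/2)[(113 - 32) + (113 - 51.6667)](19.6667) = 1399.6111.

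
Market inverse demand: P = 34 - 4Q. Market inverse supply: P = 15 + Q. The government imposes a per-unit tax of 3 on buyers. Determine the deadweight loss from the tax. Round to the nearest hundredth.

Pre-tax equilibrium: 34 - 4Q = 15 + Q gives Q* = 3.8, P* = 18.8.
With the tax, buyers' net willingness to pay falls by 3: (34 - 3) - 4Q = 15 + Q, so Q_t = 3.2. Buyers pay P_b = 21.2; sellers receive P_s = P_b - 3 = 18.2.
The welfare triangle lost has base Q* - Q_t = 0.6 and height t = 3, so DWL = (1/2)(0.6)(3) = 0.9.

0.90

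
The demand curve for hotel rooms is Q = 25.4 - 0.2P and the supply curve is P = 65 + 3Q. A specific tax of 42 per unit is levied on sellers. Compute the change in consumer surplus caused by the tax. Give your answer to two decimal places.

-134.53

Rewriting demand in inverse form: P = 127 - 5Q.
Pre-tax equilibrium: 127 - 5Q = 65 + 3Q gives Q* = 7.75, P* = 88.25.
A tax on sellers shifts supply up by 42: 127 - 5Q = 65 + 3Q + 42, so Q_t = 2.5. Buyers pay P_b = 114.5; sellers receive P_s = P_b - 42 = 72.5.
Consumers lose the trapezoid between P* and P_b out to Q_t plus the triangle from Q_t to Q*: change in CS = 15.625 - 150.1562 = -134.5312.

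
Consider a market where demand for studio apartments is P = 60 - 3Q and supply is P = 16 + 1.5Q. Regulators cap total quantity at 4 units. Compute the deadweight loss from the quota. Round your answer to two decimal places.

75.11

Without the quota, 60 - 3Q = 16 + 1.5Q gives Q* = 9.7778.
At Q = 4 the demand price is 60 - 3(4) = 48 and the supply price is 16 + 1.5(4) = 22.
Deadweight loss is the triangle between the curves from 4 to 9.7778: (1/2)(48 - 22)(9.7778 - 4) = 75.1111.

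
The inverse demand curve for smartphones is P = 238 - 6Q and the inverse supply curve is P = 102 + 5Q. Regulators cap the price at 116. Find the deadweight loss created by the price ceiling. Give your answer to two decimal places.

Without the control, 238 - 6Q = 102 + 5Q so Q* = 12.3636 and P* = 163.8182.
At the ceiling price 116, quantity supplied is (116 - 102)/5 = 2.8; supply is the short side, so Q = 2.8 trades at P = 116.
The lost-trades triangle has base Q* - 2.8 = 9.5636 and height equal to the gap between the curves at Q = 2.8, which is 221.2 - 116 = 105.2. DWL = (1/2)(9.5636)(105.2) = 503.0473.

503.05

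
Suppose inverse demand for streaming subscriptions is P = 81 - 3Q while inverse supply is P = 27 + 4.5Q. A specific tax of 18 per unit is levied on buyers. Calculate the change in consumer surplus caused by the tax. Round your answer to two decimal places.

-43.20

Without the tax, 81 - 3Q = 27 + 4.5Q so Q* = 7.2 and P* = 59.4.
A tax on buyers shifts demand down by 18: (81 - 18) - 3Q = 27 + 4.5Q, so Q_t = 4.8. Buyers pay P_b = 66.6; sellers receive P_s = P_b - 18 = 48.6.
Consumers lose the trapezoid between P* and P_b out to Q_t plus the triangle from Q_t to Q*: change in CS = 34.56 - 77.76 = -43.2.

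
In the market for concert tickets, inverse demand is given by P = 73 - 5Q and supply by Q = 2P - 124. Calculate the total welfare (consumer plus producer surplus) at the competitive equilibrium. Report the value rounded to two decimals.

11.00

Rewriting supply in inverse form: P = 62 + 0.5Q.
Equilibrium: 73 - 5Q = 62 + 0.5Q, so Q* = 2 and P* = 63.
Total surplus is the full triangle between the curves from 0 to Q*: (1/2)(2)(73 - 62) = 11.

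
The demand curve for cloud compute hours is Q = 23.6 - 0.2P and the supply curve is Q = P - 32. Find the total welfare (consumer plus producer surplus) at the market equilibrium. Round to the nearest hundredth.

Rewriting demand in inverse form: P = 118 - 5Q.
Rewriting supply in inverse form: P = 32 + Q.
Setting demand equal to supply, 86 = 6Q, so Q* = 14.3333 and P* = 46.3333.
Total surplus is the full triangle between the curves from 0 to Q*: (1/2)(14.3333)(118 - 32) = 616.3333.

616.33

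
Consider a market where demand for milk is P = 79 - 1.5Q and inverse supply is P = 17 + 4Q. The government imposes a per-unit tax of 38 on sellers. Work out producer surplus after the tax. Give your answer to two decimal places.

Pre-tax equilibrium: 79 - 1.5Q = 17 + 4Q gives Q* = 11.2727, P* = 62.0909.
A tax on sellers shifts supply up by 38: 79 - 1.5Q = 17 + 4Q + 38, so Q_t = 4.3636. Buyers pay P_b = 72.4545; sellers receive P_s = P_b - 38 = 34.4545.
Producer surplus is the triangle above supply below P_s: (1/2)(4.3636)(34.4545 - 17) = 38.0826.

38.08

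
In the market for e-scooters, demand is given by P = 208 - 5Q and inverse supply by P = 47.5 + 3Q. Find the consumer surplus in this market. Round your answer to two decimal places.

1006.26

Set 208 - 5Q = 47.5 + 3Q, which gives 160.5 = 8Q, so Q* = 20.0625 and P* = 208 - 5(20.0625) = 107.6875.
Consumer surplus is the triangle under demand above P*: (1/2)(20.0625)(208 - 107.6875) = (1/2)(20.0625)(100.3125) = 1006.2598.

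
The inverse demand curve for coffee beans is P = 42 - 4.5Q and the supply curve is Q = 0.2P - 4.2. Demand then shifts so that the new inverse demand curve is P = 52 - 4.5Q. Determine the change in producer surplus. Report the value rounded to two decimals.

14.40

Rewriting supply in inverse form: P = 21 + 5Q.
Initial equilibrium: Q_0 = 2.2105, P_0 = 32.0526; CS_0 = (1/2)(2.2105)(9.9474) = 10.9945, PS_0 = (1/2)(2.2105)(11.0526) = 12.2161.
New equilibrium: 52 - 4.5Q = 21 + 5Q gives Q_1 = 3.2632, P_1 = 37.3158; CS_1 = 23.9584, PS_1 = 26.6205.
Change in producer surplus = 26.6205 - 12.2161 = 14.4044.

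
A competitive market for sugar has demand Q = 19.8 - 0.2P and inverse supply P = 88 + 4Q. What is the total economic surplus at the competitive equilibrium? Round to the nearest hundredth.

6.72

Rewriting demand in inverse form: P = 99 - 5Q.
Equilibrium: 99 - 5Q = 88 + 4Q, so Q* = 1.2222 and P* = 92.8889.
Total surplus is the full triangle between the curves from 0 to Q*: (1/2)(1.2222)(99 - 88) = 6.7222.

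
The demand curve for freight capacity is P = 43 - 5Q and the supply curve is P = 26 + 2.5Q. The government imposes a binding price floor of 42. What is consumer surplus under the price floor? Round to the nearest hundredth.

Without the control, 43 - 5Q = 26 + 2.5Q so Q* = 2.2667 and P* = 31.6667.
At the floor price 42, quantity demanded is (43 - 42)/5 = 0.2; demand is the short side, so Q = 0.2 trades at P = 42.
CS is the triangle under demand above 42: (1/2)(0.2)(43 - 42) = 0.1.

0.10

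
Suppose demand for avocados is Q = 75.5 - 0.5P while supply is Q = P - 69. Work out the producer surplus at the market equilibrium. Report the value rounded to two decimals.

Rewriting demand in inverse form: P = 151 - 2Q.
Rewriting supply in inverse form: P = 69 + Q.
Set 151 - 2Q = 69 + Q, which gives 82 = 3Q, so Q* = 27.3333 and P* = 151 - 2(27.3333) = 96.3333.
Producer surplus is the triangle above supply below P*: (1/2)(27.3333)(96.3333 - 69) = (1/2)(27.3333)(27.3333) = 373.5556.

373.56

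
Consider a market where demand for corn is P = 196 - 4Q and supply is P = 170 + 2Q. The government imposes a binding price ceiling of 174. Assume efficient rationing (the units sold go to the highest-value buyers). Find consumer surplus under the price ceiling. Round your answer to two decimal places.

Free-market equilibrium: 196 - 4Q = 170 + 2Q gives Q* = 4.3333, P* = 178.6667.
At the ceiling price 174, quantity supplied is (174 - 170)/2 = 2; supply is the short side, so Q = 2 trades at P = 174.
The demand price at Q = 2 is 188. CS is the trapezoid between demand and 174 over [0, 2]: (1/2)[(196 - 174) + (188 - 174)](2) = 36.

36.00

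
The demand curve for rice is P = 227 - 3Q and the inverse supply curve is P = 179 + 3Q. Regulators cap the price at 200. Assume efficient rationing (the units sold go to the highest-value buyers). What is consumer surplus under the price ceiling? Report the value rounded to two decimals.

115.50

Free-market equilibrium: 227 - 3Q = 179 + 3Q gives Q* = 8, P* = 203.
At the ceiling price 200, quantity supplied is (200 - 179)/3 = 7; supply is the short side, so Q = 7 trades at P = 200.
The demand price at Q = 7 is 206. CS is the trapezoid between demand and 200 over [0, 7]: (1/2)[(227 - 200) + (206 - 200)](7) = 115.5.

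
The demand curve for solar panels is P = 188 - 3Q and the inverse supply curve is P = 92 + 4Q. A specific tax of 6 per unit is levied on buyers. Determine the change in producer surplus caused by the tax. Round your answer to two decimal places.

Without the tax, 188 - 3Q = 92 + 4Q so Q* = 13.7143 and P* = 146.8571.
With the tax, buyers' net willingness to pay falls by 6: (188 - 6) - 3Q = 92 + 4Q, so Q_t = 12.8571. Buyers pay P_b = 149.4286; sellers receive P_s = P_b - 6 = 143.4286.
PS falls from (1/2)(13.7143)(54.8571) = 376.1633 to (1/2)(12.8571)(51.4286) = 330.6122, a change of -45.551.

-45.55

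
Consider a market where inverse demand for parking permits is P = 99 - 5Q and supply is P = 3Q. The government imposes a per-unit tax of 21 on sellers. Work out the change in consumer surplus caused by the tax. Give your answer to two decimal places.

-145.20

Pre-tax equilibrium: 99 - 5Q = 3Q gives Q* = 12.375, P* = 37.125.
With the tax, sellers need 21 more per unit: 99 - 5Q = 3Q + 21, so Q_t = 9.75. Buyers pay P_b = 50.25; sellers receive P_s = P_b - 21 = 29.25.
CS falls from (1/2)(12.375)(61.875) = 382.8516 to (1/2)(9.75)(48.75) = 237.6562, a change of -145.1953.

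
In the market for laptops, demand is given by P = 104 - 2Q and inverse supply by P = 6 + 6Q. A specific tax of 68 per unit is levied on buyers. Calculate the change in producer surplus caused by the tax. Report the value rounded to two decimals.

Pre-tax equilibrium: 104 - 2Q = 6 + 6Q gives Q* = 12.25, P* = 79.5.
With the tax, buyers' net willingness to pay falls by 68: (104 - 68) - 2Q = 6 + 6Q, so Q_t = 3.75. Buyers pay P_b = 96.5; sellers receive P_s = P_b - 68 = 28.5.
Producers lose the trapezoid between P_s and P* out to Q_t plus the triangle from Q_t to Q*: change in PS = 42.1875 - 450.1875 = -408.

-408.00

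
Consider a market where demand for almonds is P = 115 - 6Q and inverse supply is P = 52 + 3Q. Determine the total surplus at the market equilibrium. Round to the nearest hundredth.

220.50

Set 115 - 6Q = 52 + 3Q, which gives 63 = 9Q, so Q* = 7 and P* = 115 - 6(7) = 73.
CS = (1/2)(7)(42) = 147 and PS = (1/2)(7)(21) = 73.5, so total surplus = 220.5.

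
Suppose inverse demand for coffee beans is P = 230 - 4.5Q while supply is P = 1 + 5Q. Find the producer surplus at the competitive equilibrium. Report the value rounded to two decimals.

Set 230 - 4.5Q = 1 + 5Q, which gives 229 = 9.5Q, so Q* = 24.1053 and P* = 230 - 4.5(24.1053) = 121.5263.
Producer surplus is the triangle above supply below P*: (1/2)(24.1053)(121.5263 - 1) = (1/2)(24.1053)(120.5263) = 1452.6593.

1452.66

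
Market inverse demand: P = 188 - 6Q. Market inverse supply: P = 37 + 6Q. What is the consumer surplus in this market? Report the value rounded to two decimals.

475.02

Equilibrium: 188 - 6Q = 37 + 6Q, so Q* = 12.5833 and P* = 112.5.
The demand choke price is 188, so CS = (1/2)(Q*)(188 - P*) = (1/2)(12.5833)(75.5) = 475.0208.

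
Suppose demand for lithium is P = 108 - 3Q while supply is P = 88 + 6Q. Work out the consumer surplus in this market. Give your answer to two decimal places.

Setting demand equal to supply, 20 = 9Q, so Q* = 2.2222 and P* = 101.3333.
The demand choke price is 108, so CS = (1/2)(Q*)(108 - P*) = (1/2)(2.2222)(6.6667) = 7.4074.

7.41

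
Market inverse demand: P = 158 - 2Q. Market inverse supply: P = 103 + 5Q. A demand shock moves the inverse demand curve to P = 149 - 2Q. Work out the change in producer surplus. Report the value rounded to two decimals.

Initial equilibrium: Q_0 = 7.8571, P_0 = 142.2857; CS_0 = (1/2)(7.8571)(15.7143) = 61.7347, PS_0 = (1/2)(7.8571)(39.2857) = 154.3367.
New equilibrium: 149 - 2Q = 103 + 5Q gives Q_1 = 6.5714, P_1 = 135.8571; CS_1 = 43.1837, PS_1 = 107.9592.
Change in producer surplus = 107.9592 - 154.3367 = -46.3776.

-46.38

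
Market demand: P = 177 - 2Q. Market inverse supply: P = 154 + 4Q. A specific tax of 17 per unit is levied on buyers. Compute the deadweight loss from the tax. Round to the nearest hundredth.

Without the tax, 177 - 2Q = 154 + 4Q so Q* = 3.8333 and P* = 169.3333.
A tax on buyers shifts demand down by 17: (177 - 17) - 2Q = 154 + 4Q, so Q_t = 1. Buyers pay P_b = 175; sellers receive P_s = P_b - 17 = 158.
The welfare triangle lost has base Q* - Q_t = 2.8333 and height t = 17, so DWL = (1/2)(2.8333)(17) = 24.0833.

24.08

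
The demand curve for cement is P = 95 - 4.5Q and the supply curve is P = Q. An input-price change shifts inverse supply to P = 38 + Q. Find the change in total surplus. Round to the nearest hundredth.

-525.09

Initial equilibrium: Q_0 = 17.2727, P_0 = 17.2727; CS_0 = (1/2)(17.2727)(77.7273) = 671.281, PS_0 = (1/2)(17.2727)(17.2727) = 149.1736.
New equilibrium: 95 - 4.5Q = 38 + Q gives Q_1 = 10.3636, P_1 = 48.3636; CS_1 = 241.6612, PS_1 = 53.7025.
Change in total surplus = (241.6612 + 53.7025) - (671.281 + 149.1736) = -525.0909.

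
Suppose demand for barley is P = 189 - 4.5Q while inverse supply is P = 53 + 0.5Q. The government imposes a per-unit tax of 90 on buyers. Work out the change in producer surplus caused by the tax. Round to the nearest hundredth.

-163.80

Without the tax, 189 - 4.5Q = 53 + 0.5Q so Q* = 27.2 and P* = 66.6.
A tax on buyers shifts demand down by 90: (189 - 90) - 4.5Q = 53 + 0.5Q, so Q_t = 9.2. Buyers pay P_b = 147.6; sellers receive P_s = P_b - 90 = 57.6.
PS falls from (1/2)(27.2)(13.6) = 184.96 to (1/2)(9.2)(4.6) = 21.16, a change of -163.8.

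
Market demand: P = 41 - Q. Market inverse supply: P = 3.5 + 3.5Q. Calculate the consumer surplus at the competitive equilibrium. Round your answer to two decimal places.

34.72

Set 41 - Q = 3.5 + 3.5Q, which gives 37.5 = 4.5Q, so Q* = 8.3333 and P* = 41 - (8.3333) = 32.6667.
The demand choke price is 41, so CS = (1/2)(Q*)(41 - P*) = (1/2)(8.3333)(8.3333) = 34.7222.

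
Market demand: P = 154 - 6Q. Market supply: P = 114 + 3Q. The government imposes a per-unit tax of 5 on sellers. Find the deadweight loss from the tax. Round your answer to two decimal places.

Without the tax, 154 - 6Q = 114 + 3Q so Q* = 4.4444 and P* = 127.3333.
With the tax, sellers need 5 more per unit: 154 - 6Q = 114 + 3Q + 5, so Q_t = 3.8889. Buyers pay P_b = 130.6667; sellers receive P_s = P_b - 5 = 125.6667.
The welfare triangle lost has base Q* - Q_t = 0.5556 and height t = 5, so DWL = (1/2)(0.5556)(5) = 1.3889.

1.39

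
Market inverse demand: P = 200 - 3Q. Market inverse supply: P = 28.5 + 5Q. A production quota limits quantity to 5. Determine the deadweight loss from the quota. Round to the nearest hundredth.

Unrestricted equilibrium: Q* = (200 - 28.5)/(3 + 5) = 21.4375.
At Q = 5 the demand price is 200 - 3(5) = 185 and the supply price is 28.5 + 5(5) = 53.5.
DWL = (1/2)(gap between curves at 5) x (Q* - 5) = (1/2)(131.5)(16.4375) = 1080.7656.

1080.77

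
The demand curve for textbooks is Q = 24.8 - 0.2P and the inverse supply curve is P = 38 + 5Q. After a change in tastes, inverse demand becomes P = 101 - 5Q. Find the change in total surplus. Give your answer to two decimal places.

Rewriting demand in inverse form: P = 124 - 5Q.
Initial equilibrium: Q_0 = 8.6, P_0 = 81; CS_0 = (1/2)(8.6)(43) = 184.9, PS_0 = (1/2)(8.6)(43) = 184.9.
New equilibrium: 101 - 5Q = 38 + 5Q gives Q_1 = 6.3, P_1 = 69.5; CS_1 = 99.225, PS_1 = 99.225.
Change in total surplus = (99.225 + 99.225) - (184.9 + 184.9) = -171.35.

-171.35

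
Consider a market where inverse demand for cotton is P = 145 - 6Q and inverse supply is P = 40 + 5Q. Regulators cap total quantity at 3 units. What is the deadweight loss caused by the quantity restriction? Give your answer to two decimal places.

235.64

Unrestricted equilibrium: Q* = (145 - 40)/(6 + 5) = 9.5455.
At Q = 3 the demand price is 145 - 6(3) = 127 and the supply price is 40 + 5(3) = 55.
Deadweight loss is the triangle between the curves from 3 to 9.5455: (1/2)(127 - 55)(9.5455 - 3) = 235.6364.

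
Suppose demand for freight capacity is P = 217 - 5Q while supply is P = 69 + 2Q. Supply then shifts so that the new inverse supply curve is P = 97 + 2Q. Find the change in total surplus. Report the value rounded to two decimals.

-536.00

Initial equilibrium: Q_0 = 21.1429, P_0 = 111.2857; CS_0 = (1/2)(21.1429)(105.7143) = 1117.551, PS_0 = (1/2)(21.1429)(42.2857) = 447.0204.
New equilibrium: 217 - 5Q = 97 + 2Q gives Q_1 = 17.1429, P_1 = 131.2857; CS_1 = 734.6939, PS_1 = 293.8776.
Change in total surplus = (734.6939 + 293.8776) - (1117.551 + 447.0204) = -536.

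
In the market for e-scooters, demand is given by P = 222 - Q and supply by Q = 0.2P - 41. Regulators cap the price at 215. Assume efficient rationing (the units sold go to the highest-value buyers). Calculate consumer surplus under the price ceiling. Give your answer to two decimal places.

Rewriting supply in inverse form: P = 205 + 5Q.
Free-market equilibrium: 222 - Q = 205 + 5Q gives Q* = 2.8333, P* = 219.1667.
At P = 215, sellers supply (215 - 205)/5 = 2 while buyers want more, so the quantity traded is 2 at price 215.
The demand price at Q = 2 is 220. CS is the trapezoid between demand and 215 over [0, 2]: (1/2)[(222 - 215) + (220 - 215)](2) = 12.

12.00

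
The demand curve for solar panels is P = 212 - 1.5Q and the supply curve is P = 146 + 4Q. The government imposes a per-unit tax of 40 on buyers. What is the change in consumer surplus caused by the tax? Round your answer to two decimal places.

-91.24

Without the tax, 212 - 1.5Q = 146 + 4Q so Q* = 12 and P* = 194.
A tax on buyers shifts demand down by 40: (212 - 40) - 1.5Q = 146 + 4Q, so Q_t = 4.7273. Buyers pay P_b = 204.9091; sellers receive P_s = P_b - 40 = 164.9091.
Consumers lose the trapezoid between P* and P_b out to Q_t plus the triangle from Q_t to Q*: change in CS = 16.7603 - 108 = -91.2397.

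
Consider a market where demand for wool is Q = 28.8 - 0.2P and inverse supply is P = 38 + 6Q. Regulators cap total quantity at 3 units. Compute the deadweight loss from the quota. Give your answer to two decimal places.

Rewriting demand in inverse form: P = 144 - 5Q.
Unrestricted equilibrium: Q* = (144 - 38)/(5 + 6) = 9.6364.
At Q = 3 the demand price is 144 - 5(3) = 129 and the supply price is 38 + 6(3) = 56.
DWL = (1/2)(gap between curves at 3) x (Q* - 3) = (1/2)(73)(6.6364) = 242.2273.

242.23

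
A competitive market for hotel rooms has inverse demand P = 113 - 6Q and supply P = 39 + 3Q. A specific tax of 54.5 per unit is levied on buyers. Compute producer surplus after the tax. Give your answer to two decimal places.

Pre-tax equilibrium: 113 - 6Q = 39 + 3Q gives Q* = 8.2222, P* = 63.6667.
A tax on buyers shifts demand down by 54.5: (113 - 54.5) - 6Q = 39 + 3Q, so Q_t = 2.1667. Buyers pay P_b = 100; sellers receive P_s = P_b - 54.5 = 45.5.
Producer surplus is the triangle above supply below P_s: (1/2)(2.1667)(45.5 - 39) = 7.0417.

7.04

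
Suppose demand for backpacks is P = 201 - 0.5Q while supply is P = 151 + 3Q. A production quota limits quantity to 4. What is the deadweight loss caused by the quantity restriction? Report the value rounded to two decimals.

185.14

Unrestricted equilibrium: Q* = (201 - 151)/(0.5 + 3) = 14.2857.
At Q = 4 the demand price is 201 - 0.5(4) = 199 and the supply price is 151 + 3(4) = 163.
DWL = (1/2)(gap between curves at 4) x (Q* - 4) = (1/2)(36)(10.2857) = 185.1429.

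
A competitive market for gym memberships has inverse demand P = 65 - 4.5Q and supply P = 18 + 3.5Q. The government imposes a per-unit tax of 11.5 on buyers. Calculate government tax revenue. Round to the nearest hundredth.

Without the tax, 65 - 4.5Q = 18 + 3.5Q so Q* = 5.875 and P* = 38.5625.
With the tax, buyers' net willingness to pay falls by 11.5: (65 - 11.5) - 4.5Q = 18 + 3.5Q, so Q_t = 4.4375. Buyers pay P_b = 45.0312; sellers receive P_s = P_b - 11.5 = 33.5312.
Tax revenue = t x Q_t = 11.5 x 4.4375 = 51.0312.

51.03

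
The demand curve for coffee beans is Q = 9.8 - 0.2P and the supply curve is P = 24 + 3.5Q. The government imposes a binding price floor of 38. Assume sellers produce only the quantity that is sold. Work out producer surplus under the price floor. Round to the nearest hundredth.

Rewriting demand in inverse form: P = 49 - 5Q.
Free-market equilibrium: 49 - 5Q = 24 + 3.5Q gives Q* = 2.9412, P* = 34.2941.
At the floor price 38, quantity demanded is (49 - 38)/5 = 2.2; demand is the short side, so Q = 2.2 trades at P = 38.
The supply price at Q = 2.2 is 31.7. PS is the trapezoid between 38 and supply over [0, 2.2]: (1/2)[(38 - 24) + (38 - 31.7)](2.2) = 22.33.

22.33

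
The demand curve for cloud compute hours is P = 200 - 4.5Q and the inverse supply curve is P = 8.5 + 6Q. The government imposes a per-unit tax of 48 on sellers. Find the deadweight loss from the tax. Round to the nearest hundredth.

Pre-tax equilibrium: 200 - 4.5Q = 8.5 + 6Q gives Q* = 18.2381, P* = 117.9286.
A tax on sellers shifts supply up by 48: 200 - 4.5Q = 8.5 + 6Q + 48, so Q_t = 13.6667. Buyers pay P_b = 138.5; sellers receive P_s = P_b - 48 = 90.5.
The welfare triangle lost has base Q* - Q_t = 4.5714 and height t = 48, so DWL = (1/2)(4.5714)(48) = 109.7143.

109.71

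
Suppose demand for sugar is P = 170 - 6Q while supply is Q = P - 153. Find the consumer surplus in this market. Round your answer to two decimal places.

17.69

Rewriting supply in inverse form: P = 153 + Q.
Equilibrium: 170 - 6Q = 153 + Q, so Q* = 2.4286 and P* = 155.4286.
Consumer surplus is the triangle under demand above P*: (1/2)(2.4286)(170 - 155.4286) = (1/2)(2.4286)(14.5714) = 17.6939.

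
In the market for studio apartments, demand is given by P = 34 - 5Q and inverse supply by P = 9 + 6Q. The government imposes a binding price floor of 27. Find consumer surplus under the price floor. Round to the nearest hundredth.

Free-market equilibrium: 34 - 5Q = 9 + 6Q gives Q* = 2.2727, P* = 22.6364.
At the floor price 27, quantity demanded is (34 - 27)/5 = 1.4; demand is the short side, so Q = 1.4 trades at P = 27.
CS is the triangle under demand above 27: (1/2)(1.4)(34 - 27) = 4.9.

4.90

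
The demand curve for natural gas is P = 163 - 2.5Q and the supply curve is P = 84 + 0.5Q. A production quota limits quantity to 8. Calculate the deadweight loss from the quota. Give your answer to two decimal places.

Without the quota, 163 - 2.5Q = 84 + 0.5Q gives Q* = 26.3333.
At Q = 8 the demand price is 163 - 2.5(8) = 143 and the supply price is 84 + 0.5(8) = 88.
DWL = (1/2)(gap between curves at 8) x (Q* - 8) = (1/2)(55)(18.3333) = 504.1667.

504.17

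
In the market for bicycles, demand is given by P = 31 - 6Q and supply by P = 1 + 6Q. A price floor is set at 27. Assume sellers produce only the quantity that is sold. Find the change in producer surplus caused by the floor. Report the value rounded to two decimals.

Free-market equilibrium: 31 - 6Q = 1 + 6Q gives Q* = 2.5, P* = 16.
At P = 27, buyers demand (31 - 27)/6 = 0.6667 while sellers would supply more, so the quantity traded is 0.6667 at price 27.
PS goes from (1/2)(2.5)(15) = 18.75 to 16 (computed as (27 - 1)(0.6667) - (1/2)(6)(0.6667)^2), a change of -2.75.

-2.75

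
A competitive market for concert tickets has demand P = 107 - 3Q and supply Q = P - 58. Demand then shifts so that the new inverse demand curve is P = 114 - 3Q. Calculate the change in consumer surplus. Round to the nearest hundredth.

68.91

Rewriting supply in inverse form: P = 58 + Q.
Initial equilibrium: Q_0 = 12.25, P_0 = 70.25; CS_0 = (1/2)(12.25)(36.75) = 225.0938, PS_0 = (1/2)(12.25)(12.25) = 75.0312.
New equilibrium: 114 - 3Q = 58 + Q gives Q_1 = 14, P_1 = 72; CS_1 = 294, PS_1 = 98.
Change in consumer surplus = 294 - 225.0938 = 68.9062.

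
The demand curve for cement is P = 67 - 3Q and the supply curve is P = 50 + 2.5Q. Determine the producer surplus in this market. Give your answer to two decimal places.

11.94

Equilibrium: 67 - 3Q = 50 + 2.5Q, so Q* = 3.0909 and P* = 57.7273.
The supply curve's price intercept is 50, so PS = (1/2)(Q*)(P* - 50) = (1/2)(3.0909)(7.7273) = 11.9421.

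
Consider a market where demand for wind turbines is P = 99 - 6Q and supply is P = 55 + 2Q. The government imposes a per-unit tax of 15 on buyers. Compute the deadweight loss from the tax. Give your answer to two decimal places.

Without the tax, 99 - 6Q = 55 + 2Q so Q* = 5.5 and P* = 66.
A tax on buyers shifts demand down by 15: (99 - 15) - 6Q = 55 + 2Q, so Q_t = 3.625. Buyers pay P_b = 77.25; sellers receive P_s = P_b - 15 = 62.25.
Deadweight loss is the triangle between the curves from Q_t to Q*: (1/2)(5.5 - 3.625)(15) = 14.0625.

14.06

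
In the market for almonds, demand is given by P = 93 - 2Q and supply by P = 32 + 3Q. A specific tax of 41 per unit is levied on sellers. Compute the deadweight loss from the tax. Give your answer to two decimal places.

Without the tax, 93 - 2Q = 32 + 3Q so Q* = 12.2 and P* = 68.6.
With the tax, sellers need 41 more per unit: 93 - 2Q = 32 + 3Q + 41, so Q_t = 4. Buyers pay P_b = 85; sellers receive P_s = P_b - 41 = 44.
Deadweight loss is the triangle between the curves from Q_t to Q*: (1/2)(12.2 - 4)(41) = 168.1.

168.10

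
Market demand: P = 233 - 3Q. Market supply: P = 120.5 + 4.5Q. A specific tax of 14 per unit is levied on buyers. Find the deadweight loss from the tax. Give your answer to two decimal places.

13.07

Pre-tax equilibrium: 233 - 3Q = 120.5 + 4.5Q gives Q* = 15, P* = 188.
A tax on buyers shifts demand down by 14: (233 - 14) - 3Q = 120.5 + 4.5Q, so Q_t = 13.1333. Buyers pay P_b = 193.6; sellers receive P_s = P_b - 14 = 179.6.
Deadweight loss is the triangle between the curves from Q_t to Q*: (1/2)(15 - 13.1333)(14) = 13.0667.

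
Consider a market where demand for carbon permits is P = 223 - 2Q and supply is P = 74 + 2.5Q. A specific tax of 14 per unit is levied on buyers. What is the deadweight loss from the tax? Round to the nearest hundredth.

Pre-tax equilibrium: 223 - 2Q = 74 + 2.5Q gives Q* = 33.1111, P* = 156.7778.
A tax on buyers shifts demand down by 14: (223 - 14) - 2Q = 74 + 2.5Q, so Q_t = 30. Buyers pay P_b = 163; sellers receive P_s = P_b - 14 = 149.
The welfare triangle lost has base Q* - Q_t = 3.1111 and height t = 14, so DWL = (1/2)(3.1111)(14) = 21.7778.

21.78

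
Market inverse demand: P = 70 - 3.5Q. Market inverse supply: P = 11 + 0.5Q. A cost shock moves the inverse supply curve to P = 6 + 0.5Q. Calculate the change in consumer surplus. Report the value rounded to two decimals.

67.27

Initial equilibrium: Q_0 = 14.75, P_0 = 18.375; CS_0 = (1/2)(14.75)(51.625) = 380.7344, PS_0 = (1/2)(14.75)(7.375) = 54.3906.
New equilibrium: 70 - 3.5Q = 6 + 0.5Q gives Q_1 = 16, P_1 = 14; CS_1 = 448, PS_1 = 64.
Change in consumer surplus = 448 - 380.7344 = 67.2656.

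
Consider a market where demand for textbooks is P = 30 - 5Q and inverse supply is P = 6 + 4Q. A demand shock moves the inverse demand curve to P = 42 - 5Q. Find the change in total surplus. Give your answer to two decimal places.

Initial equilibrium: Q_0 = 2.6667, P_0 = 16.6667; CS_0 = (1/2)(2.6667)(13.3333) = 17.7778, PS_0 = (1/2)(2.6667)(10.6667) = 14.2222.
New equilibrium: 42 - 5Q = 6 + 4Q gives Q_1 = 4, P_1 = 22; CS_1 = 40, PS_1 = 32.
Change in total surplus = (40 + 32) - (17.7778 + 14.2222) = 40.

40.00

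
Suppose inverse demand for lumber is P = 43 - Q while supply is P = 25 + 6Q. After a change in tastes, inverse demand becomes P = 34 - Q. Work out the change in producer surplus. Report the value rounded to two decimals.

-14.88

Initial equilibrium: Q_0 = 2.5714, P_0 = 40.4286; CS_0 = (1/2)(2.5714)(2.5714) = 3.3061, PS_0 = (1/2)(2.5714)(15.4286) = 19.8367.
New equilibrium: 34 - Q = 25 + 6Q gives Q_1 = 1.2857, P_1 = 32.7143; CS_1 = 0.8265, PS_1 = 4.9592.
Change in producer surplus = 4.9592 - 19.8367 = -14.8776.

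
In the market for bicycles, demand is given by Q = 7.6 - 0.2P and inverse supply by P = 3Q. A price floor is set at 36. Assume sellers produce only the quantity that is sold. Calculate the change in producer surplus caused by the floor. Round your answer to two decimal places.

Rewriting demand in inverse form: P = 38 - 5Q.
Free-market equilibrium: 38 - 5Q = 3Q gives Q* = 4.75, P* = 14.25.
At P = 36, buyers demand (38 - 36)/5 = 0.4 while sellers would supply more, so the quantity traded is 0.4 at price 36.
PS goes from (1/2)(4.75)(14.25) = 33.8438 to 14.16 (computed as (36 - 0)(0.4) - (1/2)(3)(0.4)^2), a change of -19.6837.

-19.68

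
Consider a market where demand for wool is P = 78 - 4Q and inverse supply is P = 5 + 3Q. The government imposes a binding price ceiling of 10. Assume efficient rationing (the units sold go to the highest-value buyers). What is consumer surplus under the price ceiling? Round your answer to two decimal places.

Free-market equilibrium: 78 - 4Q = 5 + 3Q gives Q* = 10.4286, P* = 36.2857.
At P = 10, sellers supply (10 - 5)/3 = 1.6667 while buyers want more, so the quantity traded is 1.6667 at price 10.
The demand price at Q = 1.6667 is 71.3333. CS is the trapezoid between demand and 10 over [0, 1.6667]: (1/2)[(78 - 10) + (71.3333 - 10)](1.6667) = 107.7778.

107.78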